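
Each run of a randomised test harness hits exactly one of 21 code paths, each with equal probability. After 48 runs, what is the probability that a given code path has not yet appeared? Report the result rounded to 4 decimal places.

0.0961

On each run the fixed code path fails to appear with probability 20/21.
P(still missing after 48) = (20/21)^48 = 0.09614.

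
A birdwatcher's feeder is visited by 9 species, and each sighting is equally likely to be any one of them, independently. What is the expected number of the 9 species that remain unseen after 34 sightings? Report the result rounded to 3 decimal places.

For each species, P(unseen after 34) = (8/9)^34 = 0.0182.
By linearity of expectation, E[unseen] = 9·(8/9)^34 = 0.1641.

0.164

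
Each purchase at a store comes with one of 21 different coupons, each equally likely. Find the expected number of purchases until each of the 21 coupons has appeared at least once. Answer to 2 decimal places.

After k distinct coupons have appeared, the next purchase gives a new one with probability (21-k)/21, so the expected wait for the (k+1)-th is 21/(21-k).
E[T] = 21/21 + 21/20 + 21/19 + ... + 21/2 + 21/1 = 21·H_{21}.
H_{21} = 3.645, so E[T] = 76.553.

76.55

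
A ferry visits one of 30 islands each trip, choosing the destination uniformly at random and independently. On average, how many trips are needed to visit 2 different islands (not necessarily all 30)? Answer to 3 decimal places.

Going from k to k+1 distinct takes a geometric number of trips with mean 30/(30-k).
Sum over k = 0,...,1: E = 30/30 + 30/29 = 2.0345.

2.034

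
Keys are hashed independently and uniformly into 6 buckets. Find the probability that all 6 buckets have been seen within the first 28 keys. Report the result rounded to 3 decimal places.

By inclusion–exclusion over which buckets are missing,
P(all seen) = Σ_{j=0}^{6} (-1)^j C(6,j)((6-j)/6)^28
= 1.0000 - 0.0364 + 0.0002 - 0.0000 + 0.0000 - 0.0000 + 0.0000
= 0.9638.

0.964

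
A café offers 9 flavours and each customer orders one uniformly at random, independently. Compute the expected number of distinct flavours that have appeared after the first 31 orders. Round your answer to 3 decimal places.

8.766

For each flavour, P(seen in 31 orders) = 1 - (8/9)^31 = 0.9740.
By linearity of expectation, E[distinct seen] = 9·(1 - (8/9)^31) = 8.7664.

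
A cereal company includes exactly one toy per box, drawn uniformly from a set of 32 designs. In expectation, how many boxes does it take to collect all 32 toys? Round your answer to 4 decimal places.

After k distinct toys have appeared, the next box gives a new one with probability (32-k)/32, so the expected wait for the (k+1)-th is 32/(32-k).
E[T] = 32/32 + 32/31 + 32/30 + ... + 32/2 + 32/1 = 32·H_{32}.
H_{32} = 4.05850, so E[T] = 129.87185.

129.8718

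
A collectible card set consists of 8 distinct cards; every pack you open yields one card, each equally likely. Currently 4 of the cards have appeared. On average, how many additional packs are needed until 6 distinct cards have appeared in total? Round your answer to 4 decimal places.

The wait to go from k to k+1 distinct cards is geometric with mean 8/(8-k).
Sum over k = 4,...,5: E = 8/4 + 8/3 = 4.66667.

4.6667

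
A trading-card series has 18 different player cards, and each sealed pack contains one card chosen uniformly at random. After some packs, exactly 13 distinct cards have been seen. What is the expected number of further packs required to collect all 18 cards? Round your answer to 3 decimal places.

The wait to go from k to k+1 distinct cards is geometric with mean 18/(18-k).
Sum over k = 13,...,17: E = 18/5 + 18/4 + 18/3 + 18/2 + 18/1 = 41.1000.

41.100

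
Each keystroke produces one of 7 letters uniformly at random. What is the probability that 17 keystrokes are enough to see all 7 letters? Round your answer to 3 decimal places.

By inclusion–exclusion over which letters are missing,
P(all seen) = Σ_{j=0}^{7} (-1)^j C(7,j)((7-j)/7)^17
= 1.0000 - 0.5093 + 0.0689 - 0.0026 + 0.0000 - 0.0000 + 0.0000 - 0.0000
= 0.5570.

0.557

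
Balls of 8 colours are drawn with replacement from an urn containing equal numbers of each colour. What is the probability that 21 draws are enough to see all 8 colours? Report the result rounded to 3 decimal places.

Let A_i be the event that colour i is missing after 21 draws. By inclusion–exclusion on the A_i,
P(all seen) = Σ_{j=0}^{8} (-1)^j C(8,j)((8-j)/8)^21
= 1.0000 - 0.4845 + 0.0666 - 0.0029 + 0.0000 - 0.0000 + 0.0000 - 0.0000 + 0.0000
= 0.5793.

0.579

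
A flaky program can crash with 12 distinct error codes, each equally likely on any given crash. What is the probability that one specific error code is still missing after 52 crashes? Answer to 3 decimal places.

On each crash the fixed error code fails to appear with probability 11/12.
P(still missing after 52) = (11/12)^52 = 0.0108.

0.011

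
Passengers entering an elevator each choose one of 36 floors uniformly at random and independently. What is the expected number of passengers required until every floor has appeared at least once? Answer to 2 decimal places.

150.28

The wait to go from k to k+1 distinct floors is geometric with mean 36/(36-k).
E[T] = 36/36 + 36/35 + 36/34 + ... + 36/2 + 36/1 = 36·H_{36}.
H_{36} = 4.175, so E[T] = 150.284.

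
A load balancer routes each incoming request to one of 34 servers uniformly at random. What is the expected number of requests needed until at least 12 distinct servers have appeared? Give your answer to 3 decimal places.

14.531

Going from k to k+1 distinct takes a geometric number of requests with mean 34/(34-k).
Sum over k = 0,...,11: E = 34/34 + 34/33 + 34/32 + ... + 34/24 + 34/23 = 14.5315.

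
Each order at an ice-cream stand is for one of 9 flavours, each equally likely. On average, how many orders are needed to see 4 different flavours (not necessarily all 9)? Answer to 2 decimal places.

With k distinct flavours already seen, the next new one arrives after an expected 9/(9-k) orders.
Sum over k = 0,...,3: E = 9/9 + 9/8 + 9/7 + 9/6 = 4.911.

4.91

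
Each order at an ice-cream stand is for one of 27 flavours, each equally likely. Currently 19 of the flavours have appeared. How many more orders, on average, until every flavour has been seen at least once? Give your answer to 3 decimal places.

73.382

The wait to go from k to k+1 distinct flavours is geometric with mean 27/(27-k).
Sum over k = 19,...,26: E = 27/8 + 27/7 + 27/6 + ... + 27/2 + 27/1 = 73.3821.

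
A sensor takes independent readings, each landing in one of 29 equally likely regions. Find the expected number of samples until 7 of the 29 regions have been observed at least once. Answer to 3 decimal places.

Going from k to k+1 distinct takes a geometric number of samples with mean 29/(29-k).
Sum over k = 0,...,6: E = 29/29 + 29/28 + 29/27 + ... + 29/24 + 29/23 = 7.8544.

7.854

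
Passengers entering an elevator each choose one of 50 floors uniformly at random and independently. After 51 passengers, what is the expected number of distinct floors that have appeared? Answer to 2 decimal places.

32.16

For each floor, P(seen in 51 passengers) = 1 - (49/50)^51 = 0.643.
By linearity of expectation, E[distinct seen] = 50·(1 - (49/50)^51) = 32.156.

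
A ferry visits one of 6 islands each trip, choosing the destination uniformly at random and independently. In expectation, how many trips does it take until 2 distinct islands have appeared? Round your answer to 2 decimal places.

Going from k to k+1 distinct takes a geometric number of trips with mean 6/(6-k).
Sum over k = 0,...,1: E = 6/6 + 6/5 = 2.200.

2.20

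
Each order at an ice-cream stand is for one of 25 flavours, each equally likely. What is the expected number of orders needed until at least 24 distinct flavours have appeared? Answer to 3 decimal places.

70.399

Going from k to k+1 distinct takes a geometric number of orders with mean 25/(25-k).
Sum over k = 0,...,23: E = 25/25 + 25/24 + 25/23 + ... + 25/3 + 25/2 = 70.3990.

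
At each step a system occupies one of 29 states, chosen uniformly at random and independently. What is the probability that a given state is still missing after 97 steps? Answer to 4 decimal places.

0.0332

Each step misses the fixed state with probability (29-1)/29 = 28/29, independently.
P(still missing after 97) = (28/29)^97 = 0.03324.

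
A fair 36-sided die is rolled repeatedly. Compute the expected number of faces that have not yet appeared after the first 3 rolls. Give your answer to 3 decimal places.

33.083

For each face, P(unseen after 3) = (35/36)^3 = 0.9190.
By linearity of expectation, E[unseen] = 36·(35/36)^3 = 33.0826.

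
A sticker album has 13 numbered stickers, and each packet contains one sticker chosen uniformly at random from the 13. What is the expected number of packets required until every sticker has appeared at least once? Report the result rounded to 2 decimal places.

After k distinct stickers have appeared, the next packet gives a new one with probability (13-k)/13, so the expected wait for the (k+1)-th is 13/(13-k).
E[T] = 13/13 + 13/12 + 13/11 + ... + 13/2 + 13/1 = 13·H_{13}.
H_{13} = 3.180, so E[T] = 41.342.

41.34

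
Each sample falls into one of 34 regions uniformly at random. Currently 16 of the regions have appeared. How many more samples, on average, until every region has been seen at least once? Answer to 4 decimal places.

118.8337

From k distinct to k+1 distinct takes on average 34/(34-k) samples.
Sum over k = 16,...,33: E = 34/18 + 34/17 + 34/16 + ... + 34/2 + 34/1 = 118.83367.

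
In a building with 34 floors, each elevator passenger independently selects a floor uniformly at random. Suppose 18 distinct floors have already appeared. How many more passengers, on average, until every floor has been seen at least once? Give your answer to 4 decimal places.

The wait to go from k to k+1 distinct floors is geometric with mean 34/(34-k).
Sum over k = 18,...,33: E = 34/16 + 34/15 + 34/14 + ... + 34/2 + 34/1 = 114.94479.

114.9448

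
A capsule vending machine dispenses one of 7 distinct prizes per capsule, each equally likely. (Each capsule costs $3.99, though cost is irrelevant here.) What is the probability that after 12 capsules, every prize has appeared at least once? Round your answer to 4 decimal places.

0.2285

Let A_i be the event that prize i is missing after 12 capsules. By inclusion–exclusion on the A_i,
P(all seen) = Σ_{j=0}^{7} (-1)^j C(7,j)((7-j)/7)^12
= 1.00000 - 1.10087 + 0.37041 - 0.04242 + 0.00134 - 0.00001 + 0.00000 - 0.00000
= 0.22845.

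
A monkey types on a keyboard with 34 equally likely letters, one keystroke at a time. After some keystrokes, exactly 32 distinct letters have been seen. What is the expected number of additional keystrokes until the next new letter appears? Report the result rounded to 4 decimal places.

17.0000

Each keystroke yields a new letter with probability (34-32)/34 = 2/34, so the wait is geometric with mean 34/2.
E = 34/2 = 17.00000.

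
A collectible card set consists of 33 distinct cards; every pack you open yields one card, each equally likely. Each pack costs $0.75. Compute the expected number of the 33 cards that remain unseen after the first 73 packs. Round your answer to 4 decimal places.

3.4910

For each card, P(unseen after 73) = (32/33)^73 = 0.10579.
By linearity of expectation, E[unseen] = 33·(32/33)^73 = 3.49096.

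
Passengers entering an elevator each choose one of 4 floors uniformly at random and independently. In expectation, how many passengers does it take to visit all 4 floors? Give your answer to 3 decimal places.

8.333

The wait to go from k to k+1 distinct floors is geometric with mean 4/(4-k).
E[T] = 4/4 + 4/3 + 4/2 + 4/1 = 4·H_{4}.
H_{4} = 2.0833, so E[T] = 8.3333.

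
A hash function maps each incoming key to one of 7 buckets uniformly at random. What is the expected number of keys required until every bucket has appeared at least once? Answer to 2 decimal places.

18.15

Split into phases: going from k distinct to k+1 distinct takes on average 7/(7-k) keys.
E[T] = 7/7 + 7/6 + 7/5 + ... + 7/2 + 7/1 = 7·H_{7}.
H_{7} = 2.593, so E[T] = 18.150.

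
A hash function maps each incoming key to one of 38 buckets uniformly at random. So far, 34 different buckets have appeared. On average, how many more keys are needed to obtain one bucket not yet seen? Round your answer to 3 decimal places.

9.500

The number of keys until the next new bucket is geometric with success probability 4/38, so its mean is 38/4.
E = 38/4 = 9.5000.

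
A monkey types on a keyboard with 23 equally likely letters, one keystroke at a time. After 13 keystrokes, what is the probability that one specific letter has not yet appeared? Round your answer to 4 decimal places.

0.5611

On each keystroke the fixed letter fails to appear with probability 22/23.
P(still missing after 13) = (22/23)^13 = 0.56109.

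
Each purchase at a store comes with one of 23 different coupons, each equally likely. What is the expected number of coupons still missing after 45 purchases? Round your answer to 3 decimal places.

3.112

For each coupon, P(unseen after 45) = (22/23)^45 = 0.1353.
By linearity of expectation, E[unseen] = 23·(22/23)^45 = 3.1117.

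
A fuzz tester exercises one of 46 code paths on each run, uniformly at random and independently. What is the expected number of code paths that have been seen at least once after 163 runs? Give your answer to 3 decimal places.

For each code path, P(seen in 163 runs) = 1 - (45/46)^163 = 0.9722.
By linearity of expectation, E[distinct seen] = 46·(1 - (45/46)^163) = 44.7210.

44.721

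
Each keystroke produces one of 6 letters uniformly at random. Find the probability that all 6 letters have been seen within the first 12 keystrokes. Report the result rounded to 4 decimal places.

0.4378

By inclusion–exclusion over which letters are missing,
P(all seen) = Σ_{j=0}^{6} (-1)^j C(6,j)((6-j)/6)^12
= 1.00000 - 0.67294 + 0.11561 - 0.00488 + 0.00003 - 0.00000 + 0.00000
= 0.43782.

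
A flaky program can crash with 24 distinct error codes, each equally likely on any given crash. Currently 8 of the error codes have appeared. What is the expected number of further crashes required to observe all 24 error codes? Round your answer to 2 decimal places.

81.14

From k distinct to k+1 distinct takes on average 24/(24-k) crashes.
Sum over k = 8,...,23: E = 24/16 + 24/15 + 24/14 + ... + 24/2 + 24/1 = 81.137.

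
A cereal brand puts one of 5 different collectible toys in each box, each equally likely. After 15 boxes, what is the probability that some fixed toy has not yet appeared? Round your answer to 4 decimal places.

On each box the fixed toy fails to appear with probability 4/5.
P(still missing after 15) = (4/5)^15 = 0.03518.

0.0352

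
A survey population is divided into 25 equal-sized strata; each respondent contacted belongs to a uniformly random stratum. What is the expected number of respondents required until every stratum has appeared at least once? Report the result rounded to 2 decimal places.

Split into phases: going from k distinct to k+1 distinct takes on average 25/(25-k) respondents.
E[T] = 25/25 + 25/24 + 25/23 + ... + 25/2 + 25/1 = 25·H_{25}.
H_{25} = 3.816, so E[T] = 95.399.

95.40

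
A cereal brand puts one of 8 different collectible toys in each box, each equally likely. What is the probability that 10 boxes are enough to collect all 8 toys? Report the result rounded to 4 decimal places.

0.0282

Let A_i be the event that toy i is missing after 10 boxes. By inclusion–exclusion on the A_i,
P(all seen) = Σ_{j=0}^{8} (-1)^j C(8,j)((8-j)/8)^10
= 1.00000 - 2.10460 + 1.57678 - 0.50932 + 0.06836 - 0.00308 + 0.00003 - 0.00000 + 0.00000
= 0.02816.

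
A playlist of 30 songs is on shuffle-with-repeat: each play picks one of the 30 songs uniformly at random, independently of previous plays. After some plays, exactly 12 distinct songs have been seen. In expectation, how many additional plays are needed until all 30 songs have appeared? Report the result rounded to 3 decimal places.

From k distinct to k+1 distinct takes on average 30/(30-k) plays.
Sum over k = 12,...,29: E = 30/18 + 30/17 + 30/16 + ... + 30/2 + 30/1 = 104.8532.

104.853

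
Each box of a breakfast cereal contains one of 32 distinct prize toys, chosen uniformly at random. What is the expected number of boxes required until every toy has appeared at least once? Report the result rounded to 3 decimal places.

129.872

The wait to go from k to k+1 distinct toys is geometric with mean 32/(32-k).
E[T] = 32/32 + 32/31 + 32/30 + ... + 32/2 + 32/1 = 32·H_{32}.
H_{32} = 4.0585, so E[T] = 129.8718.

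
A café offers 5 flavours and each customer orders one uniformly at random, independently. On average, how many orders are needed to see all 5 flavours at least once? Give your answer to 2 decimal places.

After k distinct flavours have appeared, the next order gives a new one with probability (5-k)/5, so the expected wait for the (k+1)-th is 5/(5-k).
E[T] = 5/5 + 5/4 + 5/3 + 5/2 + 5/1 = 5·H_{5}.
H_{5} = 2.283, so E[T] = 11.417.

11.42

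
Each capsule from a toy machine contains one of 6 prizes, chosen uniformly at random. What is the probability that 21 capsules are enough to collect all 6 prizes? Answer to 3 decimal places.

Let A_i be the event that prize i is missing after 21 capsules. By inclusion–exclusion on the A_i,
P(all seen) = Σ_{j=0}^{6} (-1)^j C(6,j)((6-j)/6)^21
= 1.0000 - 0.1304 + 0.0030 - 0.0000 + 0.0000 - 0.0000 + 0.0000
= 0.8726.

0.873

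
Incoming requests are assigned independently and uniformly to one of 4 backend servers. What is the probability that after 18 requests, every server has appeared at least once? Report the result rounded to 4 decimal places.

0.9775

By inclusion–exclusion over which servers are missing,
P(all seen) = Σ_{j=0}^{4} (-1)^j C(4,j)((4-j)/4)^18
= 1.00000 - 0.02255 + 0.00002 - 0.00000 + 0.00000
= 0.97747.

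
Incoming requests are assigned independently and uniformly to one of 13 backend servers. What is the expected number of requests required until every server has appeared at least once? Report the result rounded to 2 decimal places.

41.34

After k distinct servers have appeared, the next request gives a new one with probability (13-k)/13, so the expected wait for the (k+1)-th is 13/(13-k).
E[T] = 13/13 + 13/12 + 13/11 + ... + 13/2 + 13/1 = 13·H_{13}.
H_{13} = 3.180, so E[T] = 41.342.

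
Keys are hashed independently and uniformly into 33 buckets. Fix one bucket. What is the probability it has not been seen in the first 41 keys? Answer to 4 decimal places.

0.2832

On each key the fixed bucket fails to appear with probability 32/33.
P(still missing after 41) = (32/33)^41 = 0.28319.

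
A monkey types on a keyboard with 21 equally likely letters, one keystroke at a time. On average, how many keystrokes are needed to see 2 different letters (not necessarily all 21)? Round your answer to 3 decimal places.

Going from k to k+1 distinct takes a geometric number of keystrokes with mean 21/(21-k).
Sum over k = 0,...,1: E = 21/21 + 21/20 = 2.0500.

2.050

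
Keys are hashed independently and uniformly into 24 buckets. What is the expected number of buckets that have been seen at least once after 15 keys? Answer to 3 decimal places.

For each bucket, P(seen in 15 keys) = 1 - (23/24)^15 = 0.4719.
By linearity of expectation, E[distinct seen] = 24·(1 - (23/24)^15) = 11.3246.

11.325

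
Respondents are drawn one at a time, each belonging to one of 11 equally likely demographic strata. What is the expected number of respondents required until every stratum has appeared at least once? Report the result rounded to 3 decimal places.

Split into phases: going from k distinct to k+1 distinct takes on average 11/(11-k) respondents.
E[T] = 11/11 + 11/10 + 11/9 + ... + 11/2 + 11/1 = 11·H_{11}.
H_{11} = 3.0199, so E[T] = 33.2187.

33.219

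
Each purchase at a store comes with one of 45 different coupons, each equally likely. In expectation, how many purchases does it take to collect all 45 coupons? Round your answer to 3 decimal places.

Split into phases: going from k distinct to k+1 distinct takes on average 45/(45-k) purchases.
E[T] = 45/45 + 45/44 + 45/43 + ... + 45/2 + 45/1 = 45·H_{45}.
H_{45} = 4.3949, so E[T] = 197.7727.

197.773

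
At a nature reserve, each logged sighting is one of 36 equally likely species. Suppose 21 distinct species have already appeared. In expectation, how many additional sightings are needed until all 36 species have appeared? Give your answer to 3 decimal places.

119.456

From k distinct to k+1 distinct takes on average 36/(36-k) sightings.
Sum over k = 21,...,35: E = 36/15 + 36/14 + 36/13 + ... + 36/2 + 36/1 = 119.4562.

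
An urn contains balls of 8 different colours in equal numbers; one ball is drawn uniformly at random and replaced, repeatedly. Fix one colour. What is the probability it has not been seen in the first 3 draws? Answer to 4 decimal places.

0.6699

Each draw misses the fixed colour with probability (8-1)/8 = 7/8, independently.
P(still missing after 3) = (7/8)^3 = 0.66992.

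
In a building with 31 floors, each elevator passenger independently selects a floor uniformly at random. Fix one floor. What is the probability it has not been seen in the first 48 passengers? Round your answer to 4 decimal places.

Each passenger misses the fixed floor with probability (31-1)/31 = 30/31, independently.
P(still missing after 48) = (30/31)^48 = 0.20723.

0.2072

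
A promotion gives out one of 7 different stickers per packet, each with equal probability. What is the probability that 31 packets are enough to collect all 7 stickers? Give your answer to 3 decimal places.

Let A_i be the event that sticker i is missing after 31 packets. By inclusion–exclusion on the A_i,
P(all seen) = Σ_{j=0}^{7} (-1)^j C(7,j)((7-j)/7)^31
= 1.0000 - 0.0589 + 0.0006 - 0.0000 + 0.0000 - 0.0000 + 0.0000 - 0.0000
= 0.9418.

0.942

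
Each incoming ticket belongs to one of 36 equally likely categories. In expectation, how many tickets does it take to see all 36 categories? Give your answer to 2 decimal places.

150.28

After k distinct categories have appeared, the next ticket gives a new one with probability (36-k)/36, so the expected wait for the (k+1)-th is 36/(36-k).
E[T] = 36/36 + 36/35 + 36/34 + ... + 36/2 + 36/1 = 36·H_{36}.
H_{36} = 4.175, so E[T] = 150.284.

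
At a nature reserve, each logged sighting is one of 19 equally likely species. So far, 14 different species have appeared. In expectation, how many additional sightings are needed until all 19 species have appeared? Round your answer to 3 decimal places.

43.383

From k distinct to k+1 distinct takes on average 19/(19-k) sightings.
Sum over k = 14,...,18: E = 19/5 + 19/4 + 19/3 + 19/2 + 19/1 = 43.3833.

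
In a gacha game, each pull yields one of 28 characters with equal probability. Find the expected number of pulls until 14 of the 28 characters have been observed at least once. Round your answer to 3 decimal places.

With k distinct characters already seen, the next new one arrives after an expected 28/(28-k) pulls.
Sum over k = 0,...,13: E = 28/28 + 28/27 + 28/26 + ... + 28/16 + 28/15 = 18.9170.

18.917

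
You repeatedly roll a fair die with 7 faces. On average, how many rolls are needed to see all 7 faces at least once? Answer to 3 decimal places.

18.150

The wait to go from k to k+1 distinct faces is geometric with mean 7/(7-k).
E[T] = 7/7 + 7/6 + 7/5 + ... + 7/2 + 7/1 = 7·H_{7}.
H_{7} = 2.5929, so E[T] = 18.1500.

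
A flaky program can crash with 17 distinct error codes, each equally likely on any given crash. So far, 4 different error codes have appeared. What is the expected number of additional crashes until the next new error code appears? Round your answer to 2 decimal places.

1.31

Each crash yields a new error code with probability (17-4)/17 = 13/17, so the wait is geometric with mean 17/13.
E = 17/13 = 1.308.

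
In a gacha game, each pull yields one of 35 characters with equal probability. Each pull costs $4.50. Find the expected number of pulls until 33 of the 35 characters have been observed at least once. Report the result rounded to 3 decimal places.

Going from k to k+1 distinct takes a geometric number of pulls with mean 35/(35-k).
Sum over k = 0,...,32: E = 35/35 + 35/34 + 35/33 + ... + 35/4 + 35/3 = 92.6373.

92.637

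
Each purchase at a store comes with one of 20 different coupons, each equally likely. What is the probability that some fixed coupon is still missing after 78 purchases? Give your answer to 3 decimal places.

On each purchase the fixed coupon fails to appear with probability 19/20.
P(still missing after 78) = (19/20)^78 = 0.0183.

0.018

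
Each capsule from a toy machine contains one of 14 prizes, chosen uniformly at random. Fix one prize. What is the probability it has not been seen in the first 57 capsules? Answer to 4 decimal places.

Each capsule misses the fixed prize with probability (14-1)/14 = 13/14, independently.
P(still missing after 57) = (13/14)^57 = 0.01464.

0.0146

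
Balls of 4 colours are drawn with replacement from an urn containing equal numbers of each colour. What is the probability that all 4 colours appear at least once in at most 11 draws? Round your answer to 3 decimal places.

Let A_i be the event that colour i is missing after 11 draws. By inclusion–exclusion on the A_i,
P(all seen) = Σ_{j=0}^{4} (-1)^j C(4,j)((4-j)/4)^11
= 1.0000 - 0.1689 + 0.0029 - 0.0000 + 0.0000
= 0.8340.

0.834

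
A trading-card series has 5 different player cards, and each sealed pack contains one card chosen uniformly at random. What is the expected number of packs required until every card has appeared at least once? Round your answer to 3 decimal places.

Split into phases: going from k distinct to k+1 distinct takes on average 5/(5-k) packs.
E[T] = 5/5 + 5/4 + 5/3 + 5/2 + 5/1 = 5·H_{5}.
H_{5} = 2.2833, so E[T] = 11.4167.

11.417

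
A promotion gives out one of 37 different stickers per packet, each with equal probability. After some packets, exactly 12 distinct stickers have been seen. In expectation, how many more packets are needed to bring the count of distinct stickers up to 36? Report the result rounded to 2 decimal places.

104.19

With k distinct stickers already seen, the next new one takes an expected 37/(37-k) packets.
Sum over k = 12,...,35: E = 37/25 + 37/24 + 37/23 + ... + 37/3 + 37/2 = 104.190.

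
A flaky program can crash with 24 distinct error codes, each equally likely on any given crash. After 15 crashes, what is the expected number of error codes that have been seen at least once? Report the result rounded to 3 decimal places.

For each error code, P(seen in 15 crashes) = 1 - (23/24)^15 = 0.4719.
By linearity of expectation, E[distinct seen] = 24·(1 - (23/24)^15) = 11.3246.

11.325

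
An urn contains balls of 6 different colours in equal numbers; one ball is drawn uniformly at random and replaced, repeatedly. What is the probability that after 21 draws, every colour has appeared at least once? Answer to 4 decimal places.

Let A_i be the event that colour i is missing after 21 draws. By inclusion–exclusion on the A_i,
P(all seen) = Σ_{j=0}^{6} (-1)^j C(6,j)((6-j)/6)^21
= 1.00000 - 0.13042 + 0.00301 - 0.00001 + 0.00000 - 0.00000 + 0.00000
= 0.87258.

0.8726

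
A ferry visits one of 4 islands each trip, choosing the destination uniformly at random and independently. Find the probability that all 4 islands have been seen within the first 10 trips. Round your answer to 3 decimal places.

By inclusion–exclusion over which islands are missing,
P(all seen) = Σ_{j=0}^{4} (-1)^j C(4,j)((4-j)/4)^10
= 1.0000 - 0.2253 + 0.0059 - 0.0000 + 0.0000
= 0.7806.

0.781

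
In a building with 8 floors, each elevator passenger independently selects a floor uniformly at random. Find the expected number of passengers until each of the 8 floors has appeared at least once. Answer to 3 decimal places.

After k distinct floors have appeared, the next passenger gives a new one with probability (8-k)/8, so the expected wait for the (k+1)-th is 8/(8-k).
E[T] = 8/8 + 8/7 + 8/6 + ... + 8/2 + 8/1 = 8·H_{8}.
H_{8} = 2.7179, so E[T] = 21.7429.

21.743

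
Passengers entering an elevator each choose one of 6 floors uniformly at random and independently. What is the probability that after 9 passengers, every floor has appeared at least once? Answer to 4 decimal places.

Let A_i be the event that floor i is missing after 9 passengers. By inclusion–exclusion on the A_i,
P(all seen) = Σ_{j=0}^{6} (-1)^j C(6,j)((6-j)/6)^9
= 1.00000 - 1.16284 + 0.39018 - 0.03906 + 0.00076 - 0.00000 + 0.00000
= 0.18904.

0.1890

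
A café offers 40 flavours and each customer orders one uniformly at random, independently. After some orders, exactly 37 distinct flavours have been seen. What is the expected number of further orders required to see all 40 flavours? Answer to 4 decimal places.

The wait to go from k to k+1 distinct flavours is geometric with mean 40/(40-k).
Sum over k = 37,...,39: E = 40/3 + 40/2 + 40/1 = 73.33333.

73.3333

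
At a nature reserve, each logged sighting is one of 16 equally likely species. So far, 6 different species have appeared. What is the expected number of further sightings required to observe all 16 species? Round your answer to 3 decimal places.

46.863

With k distinct species already seen, the next new one takes an expected 16/(16-k) sightings.
Sum over k = 6,...,15: E = 16/10 + 16/9 + 16/8 + ... + 16/2 + 16/1 = 46.8635.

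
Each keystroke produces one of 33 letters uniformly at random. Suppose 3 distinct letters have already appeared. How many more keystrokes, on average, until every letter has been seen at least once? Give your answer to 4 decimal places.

131.8346

The wait to go from k to k+1 distinct letters is geometric with mean 33/(33-k).
Sum over k = 3,...,32: E = 33/30 + 33/29 + 33/28 + ... + 33/2 + 33/1 = 131.83458.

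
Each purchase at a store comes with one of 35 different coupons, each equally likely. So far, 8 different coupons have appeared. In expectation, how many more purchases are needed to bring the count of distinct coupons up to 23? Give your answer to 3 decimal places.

27.589

The wait to go from k to k+1 distinct coupons is geometric with mean 35/(35-k).
Sum over k = 8,...,22: E = 35/27 + 35/26 + 35/25 + ... + 35/14 + 35/13 = 27.5886.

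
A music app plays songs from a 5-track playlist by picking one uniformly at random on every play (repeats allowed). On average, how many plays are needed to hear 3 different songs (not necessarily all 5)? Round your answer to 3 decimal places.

With k distinct songs already seen, the next new one arrives after an expected 5/(5-k) plays.
Sum over k = 0,...,2: E = 5/5 + 5/4 + 5/3 = 3.9167.

3.917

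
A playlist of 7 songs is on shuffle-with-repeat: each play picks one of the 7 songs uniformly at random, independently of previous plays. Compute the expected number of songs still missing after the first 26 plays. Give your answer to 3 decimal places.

For each song, P(unseen after 26) = (6/7)^26 = 0.0182.
By linearity of expectation, E[unseen] = 7·(6/7)^26 = 0.1272.

0.127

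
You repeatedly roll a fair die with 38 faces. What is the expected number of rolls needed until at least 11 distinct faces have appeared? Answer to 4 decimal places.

Going from k to k+1 distinct takes a geometric number of rolls with mean 38/(38-k).
Sum over k = 0,...,10: E = 38/38 + 38/37 + 38/36 + ... + 38/29 + 38/28 = 12.78492.

12.7849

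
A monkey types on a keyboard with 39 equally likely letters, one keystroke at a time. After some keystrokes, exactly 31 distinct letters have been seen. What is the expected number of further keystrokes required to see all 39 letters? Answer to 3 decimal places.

105.996

With k distinct letters already seen, the next new one takes an expected 39/(39-k) keystrokes.
Sum over k = 31,...,38: E = 39/8 + 39/7 + 39/6 + ... + 39/2 + 39/1 = 105.9964.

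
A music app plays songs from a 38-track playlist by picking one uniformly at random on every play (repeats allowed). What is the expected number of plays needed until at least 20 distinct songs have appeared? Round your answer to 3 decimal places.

27.846

With k distinct songs already seen, the next new one arrives after an expected 38/(38-k) plays.
Sum over k = 0,...,19: E = 38/38 + 38/37 + 38/36 + ... + 38/20 + 38/19 = 27.8462.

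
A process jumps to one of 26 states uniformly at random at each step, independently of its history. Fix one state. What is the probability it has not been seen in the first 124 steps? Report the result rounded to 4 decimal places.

0.0077

Each step misses the fixed state with probability (26-1)/26 = 25/26, independently.
P(still missing after 124) = (25/26)^124 = 0.00772.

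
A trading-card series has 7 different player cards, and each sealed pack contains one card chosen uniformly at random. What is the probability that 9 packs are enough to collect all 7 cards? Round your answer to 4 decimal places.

Let A_i be the event that card i is missing after 9 packs. By inclusion–exclusion on the A_i,
P(all seen) = Σ_{j=0}^{7} (-1)^j C(7,j)((7-j)/7)^9
= 1.00000 - 1.74814 + 1.01641 - 0.22737 + 0.01707 - 0.00027 + 0.00000 - 0.00000
= 0.05770.

0.0577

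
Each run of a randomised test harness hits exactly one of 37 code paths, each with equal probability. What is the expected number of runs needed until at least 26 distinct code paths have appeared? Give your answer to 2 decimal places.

43.72

Going from k to k+1 distinct takes a geometric number of runs with mean 37/(37-k).
Sum over k = 0,...,25: E = 37/37 + 37/36 + 37/35 + ... + 37/13 + 37/12 = 43.723.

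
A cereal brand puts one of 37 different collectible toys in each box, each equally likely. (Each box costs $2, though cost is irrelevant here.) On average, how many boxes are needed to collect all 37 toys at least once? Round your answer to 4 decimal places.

After k distinct toys have appeared, the next box gives a new one with probability (37-k)/37, so the expected wait for the (k+1)-th is 37/(37-k).
E[T] = 37/37 + 37/36 + 37/35 + ... + 37/2 + 37/1 = 37·H_{37}.
H_{37} = 4.20159, so E[T] = 155.45869.

155.4587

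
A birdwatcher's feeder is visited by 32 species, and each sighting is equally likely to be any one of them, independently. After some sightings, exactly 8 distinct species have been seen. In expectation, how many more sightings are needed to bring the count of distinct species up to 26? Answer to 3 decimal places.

With k distinct species already seen, the next new one takes an expected 32/(32-k) sightings.
Sum over k = 8,...,25: E = 32/24 + 32/23 + 32/22 + ... + 32/8 + 32/7 = 42.4307.

42.431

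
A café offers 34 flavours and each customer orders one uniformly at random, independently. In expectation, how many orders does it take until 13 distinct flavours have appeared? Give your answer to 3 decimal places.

16.077

With k distinct flavours already seen, the next new one arrives after an expected 34/(34-k) orders.
Sum over k = 0,...,12: E = 34/34 + 34/33 + 34/32 + ... + 34/23 + 34/22 = 16.0769.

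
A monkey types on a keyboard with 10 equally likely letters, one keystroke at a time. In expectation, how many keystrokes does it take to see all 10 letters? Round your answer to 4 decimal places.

29.2897

The wait to go from k to k+1 distinct letters is geometric with mean 10/(10-k).
E[T] = 10/10 + 10/9 + 10/8 + ... + 10/2 + 10/1 = 10·H_{10}.
H_{10} = 2.92897, so E[T] = 29.28968.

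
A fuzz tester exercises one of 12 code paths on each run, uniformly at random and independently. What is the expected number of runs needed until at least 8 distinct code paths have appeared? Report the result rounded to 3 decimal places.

12.239

Going from k to k+1 distinct takes a geometric number of runs with mean 12/(12-k).
Sum over k = 0,...,7: E = 12/12 + 12/11 + 12/10 + ... + 12/6 + 12/5 = 12.2385.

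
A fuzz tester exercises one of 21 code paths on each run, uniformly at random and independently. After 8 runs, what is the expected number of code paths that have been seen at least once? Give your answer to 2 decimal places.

6.79

For each code path, P(seen in 8 runs) = 1 - (20/21)^8 = 0.323.
By linearity of expectation, E[distinct seen] = 21·(1 - (20/21)^8) = 6.786.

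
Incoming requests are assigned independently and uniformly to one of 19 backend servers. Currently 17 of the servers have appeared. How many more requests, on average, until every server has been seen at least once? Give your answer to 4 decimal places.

28.5000

The wait to go from k to k+1 distinct servers is geometric with mean 19/(19-k).
Sum over k = 17,...,18: E = 19/2 + 19/1 = 28.50000.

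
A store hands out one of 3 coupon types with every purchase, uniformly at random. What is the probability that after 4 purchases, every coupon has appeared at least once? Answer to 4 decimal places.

0.4444

Let A_i be the event that coupon i is missing after 4 purchases. By inclusion–exclusion on the A_i,
P(all seen) = Σ_{j=0}^{3} (-1)^j C(3,j)((3-j)/3)^4
= 1.00000 - 0.59259 + 0.03704 - 0.00000
= 0.44444.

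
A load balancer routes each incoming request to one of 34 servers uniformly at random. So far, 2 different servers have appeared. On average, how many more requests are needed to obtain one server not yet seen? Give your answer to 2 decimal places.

Each request yields a new server with probability (34-2)/34 = 32/34, so the wait is geometric with mean 34/32.
E = 34/32 = 1.063.

1.06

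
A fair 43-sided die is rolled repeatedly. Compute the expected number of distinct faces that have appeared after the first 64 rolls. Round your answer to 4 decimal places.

33.4623

For each face, P(seen in 64 rolls) = 1 - (42/43)^64 = 0.77819.
By linearity of expectation, E[distinct seen] = 43·(1 - (42/43)^64) = 33.46234.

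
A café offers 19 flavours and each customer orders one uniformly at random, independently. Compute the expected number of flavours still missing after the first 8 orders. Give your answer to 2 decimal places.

12.33

For each flavour, P(unseen after 8) = (18/19)^8 = 0.649.
By linearity of expectation, E[unseen] = 19·(18/19)^8 = 12.328.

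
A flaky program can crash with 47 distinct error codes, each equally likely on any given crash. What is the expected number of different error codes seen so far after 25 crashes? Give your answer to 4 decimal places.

For each error code, P(seen in 25 crashes) = 1 - (46/47)^25 = 0.41588.
By linearity of expectation, E[distinct seen] = 47·(1 - (46/47)^25) = 19.54653.

19.5465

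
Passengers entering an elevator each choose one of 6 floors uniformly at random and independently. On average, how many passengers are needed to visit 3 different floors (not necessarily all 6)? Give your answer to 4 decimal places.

Going from k to k+1 distinct takes a geometric number of passengers with mean 6/(6-k).
Sum over k = 0,...,2: E = 6/6 + 6/5 + 6/4 = 3.70000.

3.7000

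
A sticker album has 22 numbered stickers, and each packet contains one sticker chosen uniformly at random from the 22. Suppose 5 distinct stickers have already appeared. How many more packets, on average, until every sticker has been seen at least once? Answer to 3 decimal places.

From k distinct to k+1 distinct takes on average 22/(22-k) packets.
Sum over k = 5,...,21: E = 22/17 + 22/16 + 22/15 + ... + 22/2 + 22/1 = 75.6702.

75.670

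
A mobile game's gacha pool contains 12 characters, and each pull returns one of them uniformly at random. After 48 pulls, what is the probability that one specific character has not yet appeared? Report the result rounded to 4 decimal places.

0.0154

On each pull the fixed character fails to appear with probability 11/12.
P(still missing after 48) = (11/12)^48 = 0.01535.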